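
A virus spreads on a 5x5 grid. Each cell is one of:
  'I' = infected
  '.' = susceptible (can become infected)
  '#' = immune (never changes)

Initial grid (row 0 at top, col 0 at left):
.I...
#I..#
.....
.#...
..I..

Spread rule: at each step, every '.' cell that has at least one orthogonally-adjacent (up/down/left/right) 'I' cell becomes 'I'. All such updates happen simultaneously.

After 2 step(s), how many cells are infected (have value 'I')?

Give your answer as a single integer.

Step 0 (initial): 3 infected
Step 1: +7 new -> 10 infected
Step 2: +7 new -> 17 infected

Answer: 17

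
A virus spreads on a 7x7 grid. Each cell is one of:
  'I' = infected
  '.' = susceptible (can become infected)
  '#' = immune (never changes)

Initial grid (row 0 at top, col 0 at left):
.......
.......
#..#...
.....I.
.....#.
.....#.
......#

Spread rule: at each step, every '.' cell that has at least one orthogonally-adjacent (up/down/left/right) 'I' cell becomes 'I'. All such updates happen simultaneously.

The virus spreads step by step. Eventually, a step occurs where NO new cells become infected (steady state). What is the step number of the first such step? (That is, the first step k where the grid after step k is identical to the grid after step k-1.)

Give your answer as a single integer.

Step 0 (initial): 1 infected
Step 1: +3 new -> 4 infected
Step 2: +6 new -> 10 infected
Step 3: +7 new -> 17 infected
Step 4: +8 new -> 25 infected
Step 5: +8 new -> 33 infected
Step 6: +5 new -> 38 infected
Step 7: +4 new -> 42 infected
Step 8: +2 new -> 44 infected
Step 9: +0 new -> 44 infected

Answer: 9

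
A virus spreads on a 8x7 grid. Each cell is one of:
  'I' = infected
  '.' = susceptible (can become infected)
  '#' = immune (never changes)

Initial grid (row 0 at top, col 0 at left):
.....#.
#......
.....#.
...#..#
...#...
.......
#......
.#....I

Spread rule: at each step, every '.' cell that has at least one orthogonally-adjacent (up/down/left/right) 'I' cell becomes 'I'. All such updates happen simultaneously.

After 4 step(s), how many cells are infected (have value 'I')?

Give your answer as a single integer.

Answer: 14

Derivation:
Step 0 (initial): 1 infected
Step 1: +2 new -> 3 infected
Step 2: +3 new -> 6 infected
Step 3: +4 new -> 10 infected
Step 4: +4 new -> 14 infected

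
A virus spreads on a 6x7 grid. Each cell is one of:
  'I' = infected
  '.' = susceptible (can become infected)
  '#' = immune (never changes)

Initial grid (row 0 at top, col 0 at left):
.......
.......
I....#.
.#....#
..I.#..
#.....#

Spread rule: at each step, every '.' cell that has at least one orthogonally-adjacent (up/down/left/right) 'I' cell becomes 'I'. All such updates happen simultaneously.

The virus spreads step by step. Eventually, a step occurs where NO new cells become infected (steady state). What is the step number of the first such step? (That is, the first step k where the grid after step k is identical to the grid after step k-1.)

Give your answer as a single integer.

Step 0 (initial): 2 infected
Step 1: +7 new -> 9 infected
Step 2: +7 new -> 16 infected
Step 3: +5 new -> 21 infected
Step 4: +5 new -> 26 infected
Step 5: +3 new -> 29 infected
Step 6: +3 new -> 32 infected
Step 7: +2 new -> 34 infected
Step 8: +2 new -> 36 infected
Step 9: +0 new -> 36 infected

Answer: 9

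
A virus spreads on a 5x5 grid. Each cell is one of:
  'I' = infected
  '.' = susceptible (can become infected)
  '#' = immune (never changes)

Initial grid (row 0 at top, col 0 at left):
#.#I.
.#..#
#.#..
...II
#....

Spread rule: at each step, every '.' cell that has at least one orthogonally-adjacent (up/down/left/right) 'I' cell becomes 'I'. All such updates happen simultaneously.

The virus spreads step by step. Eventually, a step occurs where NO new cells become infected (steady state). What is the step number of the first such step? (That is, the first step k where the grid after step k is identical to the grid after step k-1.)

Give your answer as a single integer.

Step 0 (initial): 3 infected
Step 1: +7 new -> 10 infected
Step 2: +3 new -> 13 infected
Step 3: +3 new -> 16 infected
Step 4: +0 new -> 16 infected

Answer: 4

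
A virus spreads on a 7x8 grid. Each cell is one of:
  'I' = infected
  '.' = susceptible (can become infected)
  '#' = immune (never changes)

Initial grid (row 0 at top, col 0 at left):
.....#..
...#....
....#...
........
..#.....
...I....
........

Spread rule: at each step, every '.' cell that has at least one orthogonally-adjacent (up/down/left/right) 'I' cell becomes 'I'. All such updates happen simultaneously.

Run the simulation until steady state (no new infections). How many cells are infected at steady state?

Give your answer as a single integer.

Step 0 (initial): 1 infected
Step 1: +4 new -> 5 infected
Step 2: +6 new -> 11 infected
Step 3: +9 new -> 20 infected
Step 4: +8 new -> 28 infected
Step 5: +7 new -> 35 infected
Step 6: +6 new -> 41 infected
Step 7: +6 new -> 47 infected
Step 8: +4 new -> 51 infected
Step 9: +1 new -> 52 infected
Step 10: +0 new -> 52 infected

Answer: 52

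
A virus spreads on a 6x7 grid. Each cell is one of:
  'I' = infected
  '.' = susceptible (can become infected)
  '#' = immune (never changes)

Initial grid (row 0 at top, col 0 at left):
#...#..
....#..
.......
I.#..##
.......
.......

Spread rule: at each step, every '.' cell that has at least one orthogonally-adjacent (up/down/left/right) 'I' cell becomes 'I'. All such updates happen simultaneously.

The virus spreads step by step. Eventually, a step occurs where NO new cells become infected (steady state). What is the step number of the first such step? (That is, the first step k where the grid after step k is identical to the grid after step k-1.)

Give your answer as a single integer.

Answer: 10

Derivation:
Step 0 (initial): 1 infected
Step 1: +3 new -> 4 infected
Step 2: +4 new -> 8 infected
Step 3: +4 new -> 12 infected
Step 4: +5 new -> 17 infected
Step 5: +6 new -> 23 infected
Step 6: +5 new -> 28 infected
Step 7: +4 new -> 32 infected
Step 8: +3 new -> 35 infected
Step 9: +1 new -> 36 infected
Step 10: +0 new -> 36 infected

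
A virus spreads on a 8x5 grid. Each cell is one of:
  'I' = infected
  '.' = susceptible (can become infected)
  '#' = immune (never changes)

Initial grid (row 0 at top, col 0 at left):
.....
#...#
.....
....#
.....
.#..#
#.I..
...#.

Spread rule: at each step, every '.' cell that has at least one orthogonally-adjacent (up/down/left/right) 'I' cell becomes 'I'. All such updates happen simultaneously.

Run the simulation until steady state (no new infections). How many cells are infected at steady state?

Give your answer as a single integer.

Answer: 33

Derivation:
Step 0 (initial): 1 infected
Step 1: +4 new -> 5 infected
Step 2: +4 new -> 9 infected
Step 3: +5 new -> 14 infected
Step 4: +5 new -> 19 infected
Step 5: +5 new -> 24 infected
Step 6: +5 new -> 29 infected
Step 7: +2 new -> 31 infected
Step 8: +2 new -> 33 infected
Step 9: +0 new -> 33 infected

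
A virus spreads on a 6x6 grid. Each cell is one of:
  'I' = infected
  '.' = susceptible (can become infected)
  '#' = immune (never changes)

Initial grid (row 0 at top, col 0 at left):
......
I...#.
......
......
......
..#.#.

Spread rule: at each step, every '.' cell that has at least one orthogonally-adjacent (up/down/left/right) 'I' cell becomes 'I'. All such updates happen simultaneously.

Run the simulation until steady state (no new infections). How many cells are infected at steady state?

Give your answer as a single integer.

Step 0 (initial): 1 infected
Step 1: +3 new -> 4 infected
Step 2: +4 new -> 8 infected
Step 3: +5 new -> 13 infected
Step 4: +5 new -> 18 infected
Step 5: +5 new -> 23 infected
Step 6: +4 new -> 27 infected
Step 7: +4 new -> 31 infected
Step 8: +1 new -> 32 infected
Step 9: +1 new -> 33 infected
Step 10: +0 new -> 33 infected

Answer: 33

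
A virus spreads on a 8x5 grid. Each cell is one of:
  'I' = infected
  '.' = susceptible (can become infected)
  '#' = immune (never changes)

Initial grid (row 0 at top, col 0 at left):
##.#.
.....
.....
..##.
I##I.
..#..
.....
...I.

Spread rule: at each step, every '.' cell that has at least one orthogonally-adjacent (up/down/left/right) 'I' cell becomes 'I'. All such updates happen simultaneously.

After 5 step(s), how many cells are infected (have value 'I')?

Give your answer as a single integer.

Step 0 (initial): 3 infected
Step 1: +7 new -> 10 infected
Step 2: +9 new -> 19 infected
Step 3: +5 new -> 24 infected
Step 4: +4 new -> 28 infected
Step 5: +3 new -> 31 infected

Answer: 31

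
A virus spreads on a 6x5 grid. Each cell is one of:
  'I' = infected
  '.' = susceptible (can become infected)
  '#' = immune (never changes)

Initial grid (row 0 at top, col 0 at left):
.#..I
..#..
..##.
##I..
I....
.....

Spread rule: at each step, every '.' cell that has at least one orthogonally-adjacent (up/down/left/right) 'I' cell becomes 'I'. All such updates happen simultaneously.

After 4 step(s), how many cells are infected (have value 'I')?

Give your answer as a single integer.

Answer: 19

Derivation:
Step 0 (initial): 3 infected
Step 1: +6 new -> 9 infected
Step 2: +7 new -> 16 infected
Step 3: +2 new -> 18 infected
Step 4: +1 new -> 19 infected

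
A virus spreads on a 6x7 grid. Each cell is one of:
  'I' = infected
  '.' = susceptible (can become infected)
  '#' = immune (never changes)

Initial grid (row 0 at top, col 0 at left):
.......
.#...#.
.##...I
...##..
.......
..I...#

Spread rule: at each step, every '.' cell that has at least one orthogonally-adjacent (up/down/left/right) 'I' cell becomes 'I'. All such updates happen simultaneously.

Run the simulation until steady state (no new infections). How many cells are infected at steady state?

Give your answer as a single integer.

Step 0 (initial): 2 infected
Step 1: +6 new -> 8 infected
Step 2: +9 new -> 17 infected
Step 3: +8 new -> 25 infected
Step 4: +3 new -> 28 infected
Step 5: +3 new -> 31 infected
Step 6: +2 new -> 33 infected
Step 7: +2 new -> 35 infected
Step 8: +0 new -> 35 infected

Answer: 35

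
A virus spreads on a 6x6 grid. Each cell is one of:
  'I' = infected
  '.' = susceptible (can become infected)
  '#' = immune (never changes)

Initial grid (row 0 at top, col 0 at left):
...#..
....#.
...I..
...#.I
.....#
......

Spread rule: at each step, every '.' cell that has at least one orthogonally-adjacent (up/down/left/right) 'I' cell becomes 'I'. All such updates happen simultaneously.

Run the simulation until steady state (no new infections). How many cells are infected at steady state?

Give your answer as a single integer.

Answer: 32

Derivation:
Step 0 (initial): 2 infected
Step 1: +5 new -> 7 infected
Step 2: +5 new -> 12 infected
Step 3: +8 new -> 20 infected
Step 4: +8 new -> 28 infected
Step 5: +3 new -> 31 infected
Step 6: +1 new -> 32 infected
Step 7: +0 new -> 32 infected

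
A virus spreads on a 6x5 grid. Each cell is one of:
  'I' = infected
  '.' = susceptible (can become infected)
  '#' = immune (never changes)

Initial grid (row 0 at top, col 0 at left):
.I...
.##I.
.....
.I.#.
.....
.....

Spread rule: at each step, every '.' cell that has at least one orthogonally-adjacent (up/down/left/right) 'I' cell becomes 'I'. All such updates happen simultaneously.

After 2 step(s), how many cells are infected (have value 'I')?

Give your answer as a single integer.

Step 0 (initial): 3 infected
Step 1: +9 new -> 12 infected
Step 2: +8 new -> 20 infected

Answer: 20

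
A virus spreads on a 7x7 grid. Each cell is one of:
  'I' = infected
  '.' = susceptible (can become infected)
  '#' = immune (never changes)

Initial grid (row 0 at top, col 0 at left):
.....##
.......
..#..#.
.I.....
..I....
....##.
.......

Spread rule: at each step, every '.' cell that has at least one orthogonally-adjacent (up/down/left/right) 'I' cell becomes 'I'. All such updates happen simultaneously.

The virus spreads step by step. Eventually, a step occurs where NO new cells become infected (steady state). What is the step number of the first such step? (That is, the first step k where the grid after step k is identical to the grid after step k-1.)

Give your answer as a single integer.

Answer: 8

Derivation:
Step 0 (initial): 2 infected
Step 1: +6 new -> 8 infected
Step 2: +8 new -> 16 infected
Step 3: +9 new -> 25 infected
Step 4: +8 new -> 33 infected
Step 5: +5 new -> 38 infected
Step 6: +4 new -> 42 infected
Step 7: +1 new -> 43 infected
Step 8: +0 new -> 43 infected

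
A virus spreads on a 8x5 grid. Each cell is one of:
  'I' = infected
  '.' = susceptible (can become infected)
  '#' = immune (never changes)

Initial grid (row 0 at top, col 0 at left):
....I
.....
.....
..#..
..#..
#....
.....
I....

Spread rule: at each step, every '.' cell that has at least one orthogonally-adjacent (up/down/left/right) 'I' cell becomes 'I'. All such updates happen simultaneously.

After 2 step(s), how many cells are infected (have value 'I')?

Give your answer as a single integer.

Step 0 (initial): 2 infected
Step 1: +4 new -> 6 infected
Step 2: +5 new -> 11 infected

Answer: 11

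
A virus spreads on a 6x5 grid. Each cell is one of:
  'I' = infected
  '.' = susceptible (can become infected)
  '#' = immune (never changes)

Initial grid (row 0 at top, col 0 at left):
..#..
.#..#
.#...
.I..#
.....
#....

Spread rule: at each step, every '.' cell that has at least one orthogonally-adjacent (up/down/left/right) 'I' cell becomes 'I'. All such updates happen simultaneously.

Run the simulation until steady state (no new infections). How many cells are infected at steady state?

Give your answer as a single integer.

Step 0 (initial): 1 infected
Step 1: +3 new -> 4 infected
Step 2: +6 new -> 10 infected
Step 3: +5 new -> 15 infected
Step 4: +5 new -> 20 infected
Step 5: +3 new -> 23 infected
Step 6: +1 new -> 24 infected
Step 7: +0 new -> 24 infected

Answer: 24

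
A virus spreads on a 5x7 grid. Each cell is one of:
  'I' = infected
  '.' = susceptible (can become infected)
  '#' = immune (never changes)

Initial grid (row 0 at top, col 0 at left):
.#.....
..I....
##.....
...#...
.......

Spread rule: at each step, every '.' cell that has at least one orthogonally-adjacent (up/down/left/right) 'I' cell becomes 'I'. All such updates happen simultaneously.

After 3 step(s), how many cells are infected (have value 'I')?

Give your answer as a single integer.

Answer: 16

Derivation:
Step 0 (initial): 1 infected
Step 1: +4 new -> 5 infected
Step 2: +5 new -> 10 infected
Step 3: +6 new -> 16 infected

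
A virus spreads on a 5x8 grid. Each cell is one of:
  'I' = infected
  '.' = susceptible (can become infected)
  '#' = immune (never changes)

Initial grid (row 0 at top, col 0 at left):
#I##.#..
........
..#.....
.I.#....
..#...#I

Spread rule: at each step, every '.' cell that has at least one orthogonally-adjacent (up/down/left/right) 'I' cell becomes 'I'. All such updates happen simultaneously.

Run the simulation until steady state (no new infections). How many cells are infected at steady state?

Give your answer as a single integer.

Answer: 32

Derivation:
Step 0 (initial): 3 infected
Step 1: +6 new -> 9 infected
Step 2: +6 new -> 15 infected
Step 3: +4 new -> 19 infected
Step 4: +7 new -> 26 infected
Step 5: +5 new -> 31 infected
Step 6: +1 new -> 32 infected
Step 7: +0 new -> 32 infected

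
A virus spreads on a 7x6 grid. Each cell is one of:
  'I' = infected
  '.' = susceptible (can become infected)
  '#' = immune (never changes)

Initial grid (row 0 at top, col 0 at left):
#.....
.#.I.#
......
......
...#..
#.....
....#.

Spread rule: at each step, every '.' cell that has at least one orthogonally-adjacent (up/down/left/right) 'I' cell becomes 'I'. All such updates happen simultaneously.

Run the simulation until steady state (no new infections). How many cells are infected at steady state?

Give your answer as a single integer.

Answer: 36

Derivation:
Step 0 (initial): 1 infected
Step 1: +4 new -> 5 infected
Step 2: +5 new -> 10 infected
Step 3: +6 new -> 16 infected
Step 4: +5 new -> 21 infected
Step 5: +6 new -> 27 infected
Step 6: +5 new -> 32 infected
Step 7: +3 new -> 35 infected
Step 8: +1 new -> 36 infected
Step 9: +0 new -> 36 infected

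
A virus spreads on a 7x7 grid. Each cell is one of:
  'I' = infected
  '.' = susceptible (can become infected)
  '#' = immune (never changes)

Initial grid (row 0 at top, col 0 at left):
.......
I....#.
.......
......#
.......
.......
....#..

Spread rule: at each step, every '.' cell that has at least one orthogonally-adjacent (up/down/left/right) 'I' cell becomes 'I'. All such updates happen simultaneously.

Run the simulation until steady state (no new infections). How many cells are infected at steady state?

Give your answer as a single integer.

Step 0 (initial): 1 infected
Step 1: +3 new -> 4 infected
Step 2: +4 new -> 8 infected
Step 3: +5 new -> 13 infected
Step 4: +6 new -> 19 infected
Step 5: +6 new -> 25 infected
Step 6: +6 new -> 31 infected
Step 7: +6 new -> 37 infected
Step 8: +4 new -> 41 infected
Step 9: +2 new -> 43 infected
Step 10: +2 new -> 45 infected
Step 11: +1 new -> 46 infected
Step 12: +0 new -> 46 infected

Answer: 46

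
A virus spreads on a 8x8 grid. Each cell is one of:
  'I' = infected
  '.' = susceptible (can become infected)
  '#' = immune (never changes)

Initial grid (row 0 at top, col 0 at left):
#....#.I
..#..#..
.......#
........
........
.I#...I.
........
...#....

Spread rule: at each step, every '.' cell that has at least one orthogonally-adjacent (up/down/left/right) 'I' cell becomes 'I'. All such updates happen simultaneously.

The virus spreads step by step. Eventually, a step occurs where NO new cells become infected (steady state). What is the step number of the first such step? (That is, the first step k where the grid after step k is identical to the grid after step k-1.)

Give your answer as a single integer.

Answer: 8

Derivation:
Step 0 (initial): 3 infected
Step 1: +9 new -> 12 infected
Step 2: +14 new -> 26 infected
Step 3: +15 new -> 41 infected
Step 4: +7 new -> 48 infected
Step 5: +4 new -> 52 infected
Step 6: +3 new -> 55 infected
Step 7: +2 new -> 57 infected
Step 8: +0 new -> 57 infected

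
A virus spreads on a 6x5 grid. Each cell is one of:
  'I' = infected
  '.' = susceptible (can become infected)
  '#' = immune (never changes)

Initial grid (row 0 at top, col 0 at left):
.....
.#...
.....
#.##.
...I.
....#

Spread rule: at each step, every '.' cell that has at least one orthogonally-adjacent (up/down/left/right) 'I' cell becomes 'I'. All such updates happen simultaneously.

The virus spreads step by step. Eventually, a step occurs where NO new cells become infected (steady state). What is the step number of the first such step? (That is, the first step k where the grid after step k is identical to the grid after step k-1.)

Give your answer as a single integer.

Answer: 9

Derivation:
Step 0 (initial): 1 infected
Step 1: +3 new -> 4 infected
Step 2: +3 new -> 7 infected
Step 3: +4 new -> 11 infected
Step 4: +4 new -> 15 infected
Step 5: +4 new -> 19 infected
Step 6: +3 new -> 22 infected
Step 7: +2 new -> 24 infected
Step 8: +1 new -> 25 infected
Step 9: +0 new -> 25 infected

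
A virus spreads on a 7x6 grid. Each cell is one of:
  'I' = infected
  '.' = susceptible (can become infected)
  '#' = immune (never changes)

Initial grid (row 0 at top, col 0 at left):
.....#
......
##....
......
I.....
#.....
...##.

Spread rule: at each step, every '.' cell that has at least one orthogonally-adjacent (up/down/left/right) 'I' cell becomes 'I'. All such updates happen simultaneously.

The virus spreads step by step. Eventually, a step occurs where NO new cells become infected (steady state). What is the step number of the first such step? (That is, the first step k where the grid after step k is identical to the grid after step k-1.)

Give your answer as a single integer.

Answer: 9

Derivation:
Step 0 (initial): 1 infected
Step 1: +2 new -> 3 infected
Step 2: +3 new -> 6 infected
Step 3: +4 new -> 10 infected
Step 4: +6 new -> 16 infected
Step 5: +5 new -> 21 infected
Step 6: +6 new -> 27 infected
Step 7: +6 new -> 33 infected
Step 8: +3 new -> 36 infected
Step 9: +0 new -> 36 infected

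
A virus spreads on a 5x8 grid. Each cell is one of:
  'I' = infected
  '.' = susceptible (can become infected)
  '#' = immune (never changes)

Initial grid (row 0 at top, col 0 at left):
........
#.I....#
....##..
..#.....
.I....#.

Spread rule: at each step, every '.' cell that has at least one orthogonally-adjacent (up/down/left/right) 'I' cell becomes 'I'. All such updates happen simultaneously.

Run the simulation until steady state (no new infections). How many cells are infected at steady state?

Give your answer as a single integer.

Answer: 34

Derivation:
Step 0 (initial): 2 infected
Step 1: +7 new -> 9 infected
Step 2: +7 new -> 16 infected
Step 3: +6 new -> 22 infected
Step 4: +4 new -> 26 infected
Step 5: +3 new -> 29 infected
Step 6: +3 new -> 32 infected
Step 7: +1 new -> 33 infected
Step 8: +1 new -> 34 infected
Step 9: +0 new -> 34 infected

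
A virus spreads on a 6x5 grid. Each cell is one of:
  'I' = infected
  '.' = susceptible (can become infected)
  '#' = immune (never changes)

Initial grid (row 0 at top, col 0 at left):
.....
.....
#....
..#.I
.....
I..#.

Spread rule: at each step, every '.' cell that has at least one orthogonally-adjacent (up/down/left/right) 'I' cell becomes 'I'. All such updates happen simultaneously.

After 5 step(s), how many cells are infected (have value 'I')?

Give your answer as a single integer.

Step 0 (initial): 2 infected
Step 1: +5 new -> 7 infected
Step 2: +7 new -> 14 infected
Step 3: +5 new -> 19 infected
Step 4: +3 new -> 22 infected
Step 5: +2 new -> 24 infected

Answer: 24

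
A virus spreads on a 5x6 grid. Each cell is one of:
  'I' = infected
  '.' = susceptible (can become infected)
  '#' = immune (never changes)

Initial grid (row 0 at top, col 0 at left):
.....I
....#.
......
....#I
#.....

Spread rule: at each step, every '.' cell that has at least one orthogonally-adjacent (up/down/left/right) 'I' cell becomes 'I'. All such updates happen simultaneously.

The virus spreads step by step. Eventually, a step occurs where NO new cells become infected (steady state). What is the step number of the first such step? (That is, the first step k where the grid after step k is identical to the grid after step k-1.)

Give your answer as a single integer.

Step 0 (initial): 2 infected
Step 1: +4 new -> 6 infected
Step 2: +3 new -> 9 infected
Step 3: +4 new -> 13 infected
Step 4: +5 new -> 18 infected
Step 5: +5 new -> 23 infected
Step 6: +3 new -> 26 infected
Step 7: +1 new -> 27 infected
Step 8: +0 new -> 27 infected

Answer: 8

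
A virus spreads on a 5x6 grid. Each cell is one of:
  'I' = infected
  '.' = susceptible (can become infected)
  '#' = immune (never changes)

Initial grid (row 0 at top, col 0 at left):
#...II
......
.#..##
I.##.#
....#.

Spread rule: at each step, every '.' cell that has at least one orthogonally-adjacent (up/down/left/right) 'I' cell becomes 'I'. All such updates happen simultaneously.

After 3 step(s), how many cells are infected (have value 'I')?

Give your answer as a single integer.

Answer: 18

Derivation:
Step 0 (initial): 3 infected
Step 1: +6 new -> 9 infected
Step 2: +4 new -> 13 infected
Step 3: +5 new -> 18 infected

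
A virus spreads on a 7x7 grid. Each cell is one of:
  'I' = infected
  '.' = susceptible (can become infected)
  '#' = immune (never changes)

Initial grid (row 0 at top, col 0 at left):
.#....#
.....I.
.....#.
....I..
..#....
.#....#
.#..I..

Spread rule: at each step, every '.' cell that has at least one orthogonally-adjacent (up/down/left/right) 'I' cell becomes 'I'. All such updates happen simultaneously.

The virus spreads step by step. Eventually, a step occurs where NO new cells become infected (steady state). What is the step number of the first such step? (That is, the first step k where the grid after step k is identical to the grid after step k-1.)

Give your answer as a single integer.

Answer: 8

Derivation:
Step 0 (initial): 3 infected
Step 1: +10 new -> 13 infected
Step 2: +12 new -> 25 infected
Step 3: +6 new -> 31 infected
Step 4: +5 new -> 36 infected
Step 5: +3 new -> 39 infected
Step 6: +2 new -> 41 infected
Step 7: +1 new -> 42 infected
Step 8: +0 new -> 42 infected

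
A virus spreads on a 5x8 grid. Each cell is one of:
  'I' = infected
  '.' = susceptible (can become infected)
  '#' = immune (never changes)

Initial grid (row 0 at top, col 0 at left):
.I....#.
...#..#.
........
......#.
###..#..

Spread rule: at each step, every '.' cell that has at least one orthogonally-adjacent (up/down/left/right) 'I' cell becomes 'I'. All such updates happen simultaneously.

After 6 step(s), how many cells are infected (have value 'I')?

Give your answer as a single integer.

Step 0 (initial): 1 infected
Step 1: +3 new -> 4 infected
Step 2: +4 new -> 8 infected
Step 3: +4 new -> 12 infected
Step 4: +5 new -> 17 infected
Step 5: +3 new -> 20 infected
Step 6: +3 new -> 23 infected

Answer: 23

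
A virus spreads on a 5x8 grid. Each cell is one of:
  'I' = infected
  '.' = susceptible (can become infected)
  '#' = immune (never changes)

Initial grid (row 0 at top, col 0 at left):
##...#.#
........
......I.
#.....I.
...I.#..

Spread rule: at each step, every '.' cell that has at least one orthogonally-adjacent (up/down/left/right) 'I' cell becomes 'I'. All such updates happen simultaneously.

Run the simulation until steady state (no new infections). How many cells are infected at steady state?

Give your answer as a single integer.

Answer: 34

Derivation:
Step 0 (initial): 3 infected
Step 1: +9 new -> 12 infected
Step 2: +9 new -> 21 infected
Step 3: +5 new -> 26 infected
Step 4: +4 new -> 30 infected
Step 5: +3 new -> 33 infected
Step 6: +1 new -> 34 infected
Step 7: +0 new -> 34 infected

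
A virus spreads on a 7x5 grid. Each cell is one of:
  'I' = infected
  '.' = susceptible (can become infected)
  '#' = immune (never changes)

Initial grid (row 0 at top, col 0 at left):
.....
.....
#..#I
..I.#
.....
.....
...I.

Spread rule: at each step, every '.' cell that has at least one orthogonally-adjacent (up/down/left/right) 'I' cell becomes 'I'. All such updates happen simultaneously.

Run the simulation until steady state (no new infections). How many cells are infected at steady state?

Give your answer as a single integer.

Step 0 (initial): 3 infected
Step 1: +8 new -> 11 infected
Step 2: +10 new -> 21 infected
Step 3: +7 new -> 28 infected
Step 4: +3 new -> 31 infected
Step 5: +1 new -> 32 infected
Step 6: +0 new -> 32 infected

Answer: 32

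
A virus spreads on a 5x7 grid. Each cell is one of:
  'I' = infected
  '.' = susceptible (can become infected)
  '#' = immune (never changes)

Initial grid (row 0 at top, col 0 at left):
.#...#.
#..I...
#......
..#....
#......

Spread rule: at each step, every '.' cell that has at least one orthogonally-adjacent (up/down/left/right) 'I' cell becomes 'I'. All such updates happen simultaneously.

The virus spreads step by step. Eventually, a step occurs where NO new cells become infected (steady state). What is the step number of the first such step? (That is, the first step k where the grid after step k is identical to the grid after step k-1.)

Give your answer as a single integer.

Step 0 (initial): 1 infected
Step 1: +4 new -> 5 infected
Step 2: +7 new -> 12 infected
Step 3: +5 new -> 17 infected
Step 4: +6 new -> 23 infected
Step 5: +4 new -> 27 infected
Step 6: +1 new -> 28 infected
Step 7: +0 new -> 28 infected

Answer: 7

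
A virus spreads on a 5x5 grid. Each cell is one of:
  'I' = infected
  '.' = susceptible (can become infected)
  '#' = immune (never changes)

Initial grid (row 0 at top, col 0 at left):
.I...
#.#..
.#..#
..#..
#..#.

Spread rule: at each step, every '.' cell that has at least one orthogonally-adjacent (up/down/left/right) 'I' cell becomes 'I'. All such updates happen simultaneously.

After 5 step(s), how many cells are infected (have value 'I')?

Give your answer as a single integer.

Step 0 (initial): 1 infected
Step 1: +3 new -> 4 infected
Step 2: +1 new -> 5 infected
Step 3: +2 new -> 7 infected
Step 4: +2 new -> 9 infected
Step 5: +2 new -> 11 infected

Answer: 11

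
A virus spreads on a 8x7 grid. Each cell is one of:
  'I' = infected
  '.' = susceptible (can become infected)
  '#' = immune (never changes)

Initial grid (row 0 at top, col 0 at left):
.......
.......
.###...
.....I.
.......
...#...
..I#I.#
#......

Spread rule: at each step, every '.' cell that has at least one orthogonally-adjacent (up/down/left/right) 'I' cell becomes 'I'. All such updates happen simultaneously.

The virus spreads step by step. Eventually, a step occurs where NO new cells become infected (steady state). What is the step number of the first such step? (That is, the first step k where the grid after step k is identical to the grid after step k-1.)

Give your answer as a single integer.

Answer: 9

Derivation:
Step 0 (initial): 3 infected
Step 1: +10 new -> 13 infected
Step 2: +13 new -> 26 infected
Step 3: +9 new -> 35 infected
Step 4: +5 new -> 40 infected
Step 5: +3 new -> 43 infected
Step 6: +3 new -> 46 infected
Step 7: +2 new -> 48 infected
Step 8: +1 new -> 49 infected
Step 9: +0 new -> 49 infected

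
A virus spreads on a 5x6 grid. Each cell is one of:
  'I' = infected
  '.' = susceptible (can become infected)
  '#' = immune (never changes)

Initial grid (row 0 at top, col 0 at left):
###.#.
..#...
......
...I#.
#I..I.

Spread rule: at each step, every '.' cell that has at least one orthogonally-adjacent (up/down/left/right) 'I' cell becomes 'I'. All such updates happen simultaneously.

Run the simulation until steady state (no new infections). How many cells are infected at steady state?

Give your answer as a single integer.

Step 0 (initial): 3 infected
Step 1: +6 new -> 9 infected
Step 2: +6 new -> 15 infected
Step 3: +5 new -> 20 infected
Step 4: +2 new -> 22 infected
Step 5: +1 new -> 23 infected
Step 6: +0 new -> 23 infected

Answer: 23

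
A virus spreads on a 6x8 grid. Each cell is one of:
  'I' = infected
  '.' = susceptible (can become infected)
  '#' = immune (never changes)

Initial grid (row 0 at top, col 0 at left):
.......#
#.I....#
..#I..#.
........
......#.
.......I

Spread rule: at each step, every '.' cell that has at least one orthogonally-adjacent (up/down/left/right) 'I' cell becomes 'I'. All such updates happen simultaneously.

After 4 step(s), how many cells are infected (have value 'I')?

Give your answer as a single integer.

Step 0 (initial): 3 infected
Step 1: +7 new -> 10 infected
Step 2: +10 new -> 20 infected
Step 3: +13 new -> 33 infected
Step 4: +5 new -> 38 infected

Answer: 38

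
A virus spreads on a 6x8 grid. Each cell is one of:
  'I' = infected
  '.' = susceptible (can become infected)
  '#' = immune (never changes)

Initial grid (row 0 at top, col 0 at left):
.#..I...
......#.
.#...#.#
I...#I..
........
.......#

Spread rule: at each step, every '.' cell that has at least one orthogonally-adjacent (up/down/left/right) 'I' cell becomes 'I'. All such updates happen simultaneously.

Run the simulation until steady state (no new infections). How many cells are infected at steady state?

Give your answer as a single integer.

Step 0 (initial): 3 infected
Step 1: +8 new -> 11 infected
Step 2: +14 new -> 25 infected
Step 3: +13 new -> 38 infected
Step 4: +3 new -> 41 infected
Step 5: +0 new -> 41 infected

Answer: 41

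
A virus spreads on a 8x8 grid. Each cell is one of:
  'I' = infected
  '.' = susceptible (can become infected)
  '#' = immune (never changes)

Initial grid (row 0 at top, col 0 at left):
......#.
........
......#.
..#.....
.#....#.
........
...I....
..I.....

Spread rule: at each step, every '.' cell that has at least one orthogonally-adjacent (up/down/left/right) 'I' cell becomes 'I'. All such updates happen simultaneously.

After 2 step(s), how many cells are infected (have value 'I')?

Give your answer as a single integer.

Step 0 (initial): 2 infected
Step 1: +5 new -> 7 infected
Step 2: +7 new -> 14 infected

Answer: 14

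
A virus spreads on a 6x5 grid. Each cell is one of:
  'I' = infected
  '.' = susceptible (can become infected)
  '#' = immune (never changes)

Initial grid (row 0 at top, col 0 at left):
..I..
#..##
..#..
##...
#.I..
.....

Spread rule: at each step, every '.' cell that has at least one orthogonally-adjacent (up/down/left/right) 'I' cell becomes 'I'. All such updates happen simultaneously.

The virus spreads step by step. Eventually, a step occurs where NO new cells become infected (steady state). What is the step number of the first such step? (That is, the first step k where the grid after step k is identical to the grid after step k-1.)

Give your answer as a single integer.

Step 0 (initial): 2 infected
Step 1: +7 new -> 9 infected
Step 2: +7 new -> 16 infected
Step 3: +5 new -> 21 infected
Step 4: +2 new -> 23 infected
Step 5: +0 new -> 23 infected

Answer: 5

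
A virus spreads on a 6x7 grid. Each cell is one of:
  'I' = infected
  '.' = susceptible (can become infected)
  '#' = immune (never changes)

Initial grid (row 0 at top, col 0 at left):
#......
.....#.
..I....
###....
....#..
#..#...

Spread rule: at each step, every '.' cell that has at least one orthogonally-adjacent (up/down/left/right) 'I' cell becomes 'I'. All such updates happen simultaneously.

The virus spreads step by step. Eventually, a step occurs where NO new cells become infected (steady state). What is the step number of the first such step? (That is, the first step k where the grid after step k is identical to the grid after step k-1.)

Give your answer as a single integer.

Answer: 8

Derivation:
Step 0 (initial): 1 infected
Step 1: +3 new -> 4 infected
Step 2: +6 new -> 10 infected
Step 3: +7 new -> 17 infected
Step 4: +4 new -> 21 infected
Step 5: +6 new -> 27 infected
Step 6: +5 new -> 32 infected
Step 7: +2 new -> 34 infected
Step 8: +0 new -> 34 infected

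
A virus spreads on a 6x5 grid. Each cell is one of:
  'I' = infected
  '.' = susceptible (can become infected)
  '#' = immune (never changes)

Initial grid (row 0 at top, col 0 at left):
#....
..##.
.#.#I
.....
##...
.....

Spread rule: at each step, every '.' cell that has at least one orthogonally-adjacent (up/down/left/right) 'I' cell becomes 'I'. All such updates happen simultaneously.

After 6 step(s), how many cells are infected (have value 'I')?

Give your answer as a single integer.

Step 0 (initial): 1 infected
Step 1: +2 new -> 3 infected
Step 2: +3 new -> 6 infected
Step 3: +4 new -> 10 infected
Step 4: +5 new -> 15 infected
Step 5: +3 new -> 18 infected
Step 6: +3 new -> 21 infected

Answer: 21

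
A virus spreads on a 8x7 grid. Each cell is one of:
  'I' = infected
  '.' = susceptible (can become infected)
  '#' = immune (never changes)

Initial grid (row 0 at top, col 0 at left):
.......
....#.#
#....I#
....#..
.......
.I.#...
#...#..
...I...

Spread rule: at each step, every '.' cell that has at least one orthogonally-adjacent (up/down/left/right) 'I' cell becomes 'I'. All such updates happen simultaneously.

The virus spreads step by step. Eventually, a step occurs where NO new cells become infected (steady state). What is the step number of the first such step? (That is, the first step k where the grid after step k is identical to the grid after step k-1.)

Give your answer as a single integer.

Answer: 7

Derivation:
Step 0 (initial): 3 infected
Step 1: +10 new -> 13 infected
Step 2: +10 new -> 23 infected
Step 3: +15 new -> 38 infected
Step 4: +6 new -> 44 infected
Step 5: +3 new -> 47 infected
Step 6: +1 new -> 48 infected
Step 7: +0 new -> 48 infected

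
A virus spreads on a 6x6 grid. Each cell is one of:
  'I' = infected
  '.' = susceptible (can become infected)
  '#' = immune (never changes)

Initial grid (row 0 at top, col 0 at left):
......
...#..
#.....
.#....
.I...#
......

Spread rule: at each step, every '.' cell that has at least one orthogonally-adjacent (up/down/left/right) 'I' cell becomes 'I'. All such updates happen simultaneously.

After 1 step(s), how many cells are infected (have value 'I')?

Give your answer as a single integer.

Step 0 (initial): 1 infected
Step 1: +3 new -> 4 infected

Answer: 4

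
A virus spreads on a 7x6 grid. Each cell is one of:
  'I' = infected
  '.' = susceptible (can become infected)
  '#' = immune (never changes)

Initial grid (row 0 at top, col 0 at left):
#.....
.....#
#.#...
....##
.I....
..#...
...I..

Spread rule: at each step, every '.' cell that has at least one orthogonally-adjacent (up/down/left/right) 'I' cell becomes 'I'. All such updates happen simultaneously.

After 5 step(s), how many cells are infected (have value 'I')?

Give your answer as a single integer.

Step 0 (initial): 2 infected
Step 1: +7 new -> 9 infected
Step 2: +8 new -> 17 infected
Step 3: +5 new -> 22 infected
Step 4: +5 new -> 27 infected
Step 5: +3 new -> 30 infected

Answer: 30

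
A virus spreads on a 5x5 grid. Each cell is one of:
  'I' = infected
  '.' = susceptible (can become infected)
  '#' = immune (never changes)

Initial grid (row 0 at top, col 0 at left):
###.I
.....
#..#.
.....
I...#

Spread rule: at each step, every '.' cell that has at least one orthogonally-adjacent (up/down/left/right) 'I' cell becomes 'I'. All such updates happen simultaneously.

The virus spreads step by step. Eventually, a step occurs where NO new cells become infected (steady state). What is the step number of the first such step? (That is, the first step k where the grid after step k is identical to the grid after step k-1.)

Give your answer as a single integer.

Answer: 6

Derivation:
Step 0 (initial): 2 infected
Step 1: +4 new -> 6 infected
Step 2: +4 new -> 10 infected
Step 3: +5 new -> 15 infected
Step 4: +3 new -> 18 infected
Step 5: +1 new -> 19 infected
Step 6: +0 new -> 19 infected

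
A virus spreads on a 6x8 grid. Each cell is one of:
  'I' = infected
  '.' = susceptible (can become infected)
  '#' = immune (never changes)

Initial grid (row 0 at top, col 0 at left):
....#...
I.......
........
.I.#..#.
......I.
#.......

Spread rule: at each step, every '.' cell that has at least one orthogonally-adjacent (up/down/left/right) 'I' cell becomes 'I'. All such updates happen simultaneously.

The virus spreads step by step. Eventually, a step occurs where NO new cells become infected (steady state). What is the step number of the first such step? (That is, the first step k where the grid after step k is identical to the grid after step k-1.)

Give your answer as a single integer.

Answer: 7

Derivation:
Step 0 (initial): 3 infected
Step 1: +10 new -> 13 infected
Step 2: +11 new -> 24 infected
Step 3: +9 new -> 33 infected
Step 4: +7 new -> 40 infected
Step 5: +3 new -> 43 infected
Step 6: +1 new -> 44 infected
Step 7: +0 new -> 44 infected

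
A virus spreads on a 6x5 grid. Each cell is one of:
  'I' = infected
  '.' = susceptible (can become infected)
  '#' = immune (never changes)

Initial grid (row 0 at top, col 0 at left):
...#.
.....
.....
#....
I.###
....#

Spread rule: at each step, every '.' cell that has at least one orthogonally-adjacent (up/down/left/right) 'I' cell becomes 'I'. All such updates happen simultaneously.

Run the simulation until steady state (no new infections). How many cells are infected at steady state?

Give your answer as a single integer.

Step 0 (initial): 1 infected
Step 1: +2 new -> 3 infected
Step 2: +2 new -> 5 infected
Step 3: +3 new -> 8 infected
Step 4: +5 new -> 13 infected
Step 5: +5 new -> 18 infected
Step 6: +4 new -> 22 infected
Step 7: +1 new -> 23 infected
Step 8: +1 new -> 24 infected
Step 9: +0 new -> 24 infected

Answer: 24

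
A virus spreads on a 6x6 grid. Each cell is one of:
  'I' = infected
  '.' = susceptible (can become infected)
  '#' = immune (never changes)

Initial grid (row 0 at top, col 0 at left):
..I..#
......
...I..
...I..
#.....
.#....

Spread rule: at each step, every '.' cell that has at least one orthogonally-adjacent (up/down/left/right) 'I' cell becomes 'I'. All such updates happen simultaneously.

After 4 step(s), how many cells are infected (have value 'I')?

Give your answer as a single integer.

Step 0 (initial): 3 infected
Step 1: +9 new -> 12 infected
Step 2: +11 new -> 23 infected
Step 3: +8 new -> 31 infected
Step 4: +1 new -> 32 infected

Answer: 32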